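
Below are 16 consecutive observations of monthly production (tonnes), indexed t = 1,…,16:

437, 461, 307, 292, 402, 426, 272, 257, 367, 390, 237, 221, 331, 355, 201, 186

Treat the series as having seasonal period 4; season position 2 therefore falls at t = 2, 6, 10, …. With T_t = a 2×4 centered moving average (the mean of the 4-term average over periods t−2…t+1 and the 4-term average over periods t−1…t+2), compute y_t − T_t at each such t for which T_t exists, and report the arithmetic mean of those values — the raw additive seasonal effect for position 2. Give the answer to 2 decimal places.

82.17

Season position 2 occurs at t = 6, 10, 14 (where T_t is defined).
t=6: T_6 = 343.6250; y_6 − T_6 = 426 − 343.6250 = 82.3750
t=10: T_10 = 308.2500; y_10 − T_10 = 390 − 308.2500 = 81.7500
t=14: T_14 = 272.6250; y_14 − T_14 = 355 − 272.6250 = 82.3750
Mean deviation: (82.3750 + 81.7500 + 82.3750) / 3 = 82.17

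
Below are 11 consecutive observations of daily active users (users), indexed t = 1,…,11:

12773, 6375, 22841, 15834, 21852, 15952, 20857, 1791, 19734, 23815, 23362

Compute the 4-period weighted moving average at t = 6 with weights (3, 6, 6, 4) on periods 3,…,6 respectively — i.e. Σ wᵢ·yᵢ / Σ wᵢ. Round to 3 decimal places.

18865.632

Weighted sum: 3·22841 + 6·15834 + 6·21852 + 4·15952 = 68523 + 95004 + 131112 + 63808 = 358447
Weight total: 3 + 6 + 6 + 4 = 19
WMA = 358447 / 19 = 18865.632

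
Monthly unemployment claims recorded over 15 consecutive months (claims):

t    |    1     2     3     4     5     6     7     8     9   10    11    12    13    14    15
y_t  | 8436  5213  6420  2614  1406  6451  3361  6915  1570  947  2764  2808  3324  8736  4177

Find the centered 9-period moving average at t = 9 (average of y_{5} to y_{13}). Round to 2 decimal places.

Sum of periods 5–13: 1406 + 6451 + 3361 + 6915 + 1570 + 947 + 2764 + 2808 + 3324 = 29546
Divide by 9: 29546 / 9 = 3282.89

3282.89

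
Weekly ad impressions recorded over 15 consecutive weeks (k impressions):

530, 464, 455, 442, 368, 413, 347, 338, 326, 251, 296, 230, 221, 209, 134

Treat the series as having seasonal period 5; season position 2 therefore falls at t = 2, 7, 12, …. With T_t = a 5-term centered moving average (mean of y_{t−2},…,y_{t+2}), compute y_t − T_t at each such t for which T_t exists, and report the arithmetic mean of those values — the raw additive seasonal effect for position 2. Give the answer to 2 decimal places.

-11.40

Season position 2 occurs at t = 7, 12 (where T_t is defined).
t=7: T_7 = 358.4000; y_7 − T_7 = 347 − 358.4000 = -11.4000
t=12: T_12 = 241.4000; y_12 − T_12 = 230 − 241.4000 = -11.4000
Mean deviation: (-11.4000 + -11.4000) / 2 = -11.40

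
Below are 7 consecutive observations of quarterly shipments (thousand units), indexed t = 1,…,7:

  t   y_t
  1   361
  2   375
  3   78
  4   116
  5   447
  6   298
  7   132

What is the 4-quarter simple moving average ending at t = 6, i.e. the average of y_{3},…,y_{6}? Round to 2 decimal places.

Sum of periods 3–6: 78 + 116 + 447 + 298 = 939
Divide by 4: 939 / 4 = 234.75

234.75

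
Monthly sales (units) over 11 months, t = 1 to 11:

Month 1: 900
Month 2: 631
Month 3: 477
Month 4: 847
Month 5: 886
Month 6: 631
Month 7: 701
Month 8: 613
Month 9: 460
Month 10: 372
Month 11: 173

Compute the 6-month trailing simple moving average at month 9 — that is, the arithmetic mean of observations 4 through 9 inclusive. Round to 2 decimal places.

Sum of periods 4–9: 847 + 886 + 631 + 701 + 613 + 460 = 4138
Divide by 6: 4138 / 6 = 689.67

689.67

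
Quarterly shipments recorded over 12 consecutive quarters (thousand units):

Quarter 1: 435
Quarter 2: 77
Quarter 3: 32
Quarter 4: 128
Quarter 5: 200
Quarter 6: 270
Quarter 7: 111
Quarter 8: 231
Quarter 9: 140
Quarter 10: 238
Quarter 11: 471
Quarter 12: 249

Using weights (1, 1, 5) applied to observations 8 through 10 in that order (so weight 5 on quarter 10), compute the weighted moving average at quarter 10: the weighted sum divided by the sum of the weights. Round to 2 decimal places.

Weighted sum: 1·231 + 1·140 + 5·238 = 231 + 140 + 1190 = 1561
Weight total: 1 + 1 + 5 = 7
WMA = 1561 / 7 = 223.00

223.00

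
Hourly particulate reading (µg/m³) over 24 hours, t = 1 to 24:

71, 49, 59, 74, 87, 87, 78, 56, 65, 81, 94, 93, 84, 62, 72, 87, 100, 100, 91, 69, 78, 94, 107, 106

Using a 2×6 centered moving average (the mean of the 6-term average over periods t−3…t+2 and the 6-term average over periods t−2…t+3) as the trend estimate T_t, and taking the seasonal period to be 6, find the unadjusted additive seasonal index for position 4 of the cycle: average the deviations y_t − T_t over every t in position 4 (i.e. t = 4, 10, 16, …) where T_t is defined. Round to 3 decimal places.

2.389

Season position 4 occurs at t = 4, 10, 16 (where T_t is defined).
t=4: T_4 = 71.75000; y_4 − T_4 = 74 − 71.75000 = 2.25000
t=10: T_10 = 78.33333; y_10 − T_10 = 81 − 78.33333 = 2.66667
t=16: T_16 = 84.75000; y_16 − T_16 = 87 − 84.75000 = 2.25000
Mean deviation: (2.25000 + 2.66667 + 2.25000) / 3 = 2.389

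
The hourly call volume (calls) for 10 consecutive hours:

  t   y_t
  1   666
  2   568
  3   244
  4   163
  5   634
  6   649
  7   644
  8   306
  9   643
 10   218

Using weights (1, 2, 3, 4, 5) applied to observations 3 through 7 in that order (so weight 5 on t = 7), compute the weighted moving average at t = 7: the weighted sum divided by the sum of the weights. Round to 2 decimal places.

Weighted sum: 1·244 + 2·163 + 3·634 + 4·649 + 5·644 = 244 + 326 + 1902 + 2596 + 3220 = 8288
Weight total: 1 + 2 + 3 + 4 + 5 = 15
WMA = 8288 / 15 = 552.53

552.53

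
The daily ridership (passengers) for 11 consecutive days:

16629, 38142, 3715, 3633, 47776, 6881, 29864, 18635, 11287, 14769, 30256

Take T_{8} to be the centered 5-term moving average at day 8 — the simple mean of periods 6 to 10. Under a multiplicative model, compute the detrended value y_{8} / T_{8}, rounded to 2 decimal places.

1.14

Trend T_8 = (6881 + 29864 + 18635 + 11287 + 14769) / 5 = 81436/5 = 16287.2000
Ratio to trend: 18635 / 16287.2000 = 1.14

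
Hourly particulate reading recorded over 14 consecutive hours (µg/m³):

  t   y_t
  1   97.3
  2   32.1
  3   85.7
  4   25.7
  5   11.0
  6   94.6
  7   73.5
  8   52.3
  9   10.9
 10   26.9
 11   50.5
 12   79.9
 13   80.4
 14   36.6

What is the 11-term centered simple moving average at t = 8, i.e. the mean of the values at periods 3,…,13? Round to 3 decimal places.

Sum of periods 3–13: 85.7 + 25.7 + 11.0 + 94.6 + 73.5 + 52.3 + 10.9 + 26.9 + 50.5 + 79.9 + 80.4 = 591.4
Divide by 11: 591.4 / 11 = 53.764

53.764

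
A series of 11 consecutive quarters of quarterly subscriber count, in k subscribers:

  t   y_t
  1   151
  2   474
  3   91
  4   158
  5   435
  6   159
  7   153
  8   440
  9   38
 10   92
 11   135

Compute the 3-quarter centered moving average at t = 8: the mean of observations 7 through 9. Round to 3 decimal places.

210.333

Sum of periods 7–9: 153 + 440 + 38 = 631
Divide by 3: 631 / 3 = 210.333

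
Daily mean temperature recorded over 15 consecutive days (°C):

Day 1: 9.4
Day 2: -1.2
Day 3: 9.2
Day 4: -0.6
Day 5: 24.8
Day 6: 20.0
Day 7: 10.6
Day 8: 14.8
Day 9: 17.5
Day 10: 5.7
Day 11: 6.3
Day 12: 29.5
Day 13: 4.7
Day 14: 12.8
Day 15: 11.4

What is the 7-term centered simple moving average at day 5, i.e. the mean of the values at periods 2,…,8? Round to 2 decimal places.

11.09

Sum of periods 2–8: (-1.2) + 9.2 + (-0.6) + 24.8 + 20.0 + 10.6 + 14.8 = 77.6
Divide by 7: 77.6 / 7 = 11.09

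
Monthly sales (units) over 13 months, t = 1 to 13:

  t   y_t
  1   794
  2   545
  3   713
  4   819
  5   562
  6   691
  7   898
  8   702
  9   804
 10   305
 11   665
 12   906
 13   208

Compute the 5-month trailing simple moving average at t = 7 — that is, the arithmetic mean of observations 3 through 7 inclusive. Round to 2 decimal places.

Sum of periods 3–7: 713 + 819 + 562 + 691 + 898 = 3683
Divide by 5: 3683 / 5 = 736.60

736.60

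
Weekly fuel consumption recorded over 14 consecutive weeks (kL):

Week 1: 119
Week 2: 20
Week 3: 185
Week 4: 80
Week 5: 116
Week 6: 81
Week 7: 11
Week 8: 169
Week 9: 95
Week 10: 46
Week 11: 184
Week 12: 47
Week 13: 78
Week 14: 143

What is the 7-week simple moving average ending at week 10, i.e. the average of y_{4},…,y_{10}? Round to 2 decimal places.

Sum of periods 4–10: 80 + 116 + 81 + 11 + 169 + 95 + 46 = 598
Divide by 7: 598 / 7 = 85.43

85.43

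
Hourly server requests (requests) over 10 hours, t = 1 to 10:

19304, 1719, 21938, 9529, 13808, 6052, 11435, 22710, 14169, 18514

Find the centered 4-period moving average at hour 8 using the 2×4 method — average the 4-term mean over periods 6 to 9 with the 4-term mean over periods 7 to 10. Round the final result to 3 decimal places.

Sum over 6–9: 6052 + 11435 + 22710 + 14169 = 54366
Sum over 7–10: 11435 + 22710 + 14169 + 18514 = 66828
CMA at t=8 = (54366 + 66828) / (2·4) = 121194 / 8 = 15149.250

15149.250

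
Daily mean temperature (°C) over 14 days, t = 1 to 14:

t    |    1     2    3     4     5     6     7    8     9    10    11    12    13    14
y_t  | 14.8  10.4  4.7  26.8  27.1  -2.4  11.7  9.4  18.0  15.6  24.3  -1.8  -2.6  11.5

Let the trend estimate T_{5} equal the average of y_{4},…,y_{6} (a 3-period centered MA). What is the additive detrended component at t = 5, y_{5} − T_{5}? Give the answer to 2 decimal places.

9.93

Trend T_5 = (26.8 + 27.1 + (-2.4)) / 3 = 51.5/3 = 17.1667
Detrended value: 27.1 − 17.1667 = 9.93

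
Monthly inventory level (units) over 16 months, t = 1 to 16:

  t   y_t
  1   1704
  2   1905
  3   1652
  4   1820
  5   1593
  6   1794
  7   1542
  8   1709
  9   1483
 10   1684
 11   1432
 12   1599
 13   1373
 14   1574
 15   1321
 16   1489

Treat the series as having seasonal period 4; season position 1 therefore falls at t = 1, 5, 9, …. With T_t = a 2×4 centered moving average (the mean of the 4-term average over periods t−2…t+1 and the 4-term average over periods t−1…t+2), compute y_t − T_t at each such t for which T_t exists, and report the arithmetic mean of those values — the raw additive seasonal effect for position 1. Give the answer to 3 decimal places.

Season position 1 occurs at t = 5, 9, 13 (where T_t is defined).
t=5: T_5 = 1701.00000; y_5 − T_5 = 1593 − 1701.00000 = -108.00000
t=9: T_9 = 1590.75000; y_9 − T_9 = 1483 − 1590.75000 = -107.75000
t=13: T_13 = 1480.62500; y_13 − T_13 = 1373 − 1480.62500 = -107.62500
Mean deviation: (-108.00000 + -107.75000 + -107.62500) / 3 = -107.792

-107.792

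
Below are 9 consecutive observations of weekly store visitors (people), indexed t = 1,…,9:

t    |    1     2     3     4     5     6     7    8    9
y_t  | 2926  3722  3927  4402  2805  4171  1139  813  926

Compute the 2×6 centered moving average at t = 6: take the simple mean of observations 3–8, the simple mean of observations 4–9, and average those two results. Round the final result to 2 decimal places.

2626.08

Sum over 3–8: 3927 + 4402 + 2805 + 4171 + 1139 + 813 = 17257
Sum over 4–9: 4402 + 2805 + 4171 + 1139 + 813 + 926 = 14256
CMA at t=6 = (17257 + 14256) / (2·6) = 31513 / 12 = 2626.08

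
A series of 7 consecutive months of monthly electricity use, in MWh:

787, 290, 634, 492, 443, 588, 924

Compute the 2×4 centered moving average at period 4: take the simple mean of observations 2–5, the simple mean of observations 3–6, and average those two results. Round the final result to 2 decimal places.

502.00

Sum over 2–5: 290 + 634 + 492 + 443 = 1859
Sum over 3–6: 634 + 492 + 443 + 588 = 2157
CMA at t=4 = (1859 + 2157) / (2·4) = 4016 / 8 = 502.00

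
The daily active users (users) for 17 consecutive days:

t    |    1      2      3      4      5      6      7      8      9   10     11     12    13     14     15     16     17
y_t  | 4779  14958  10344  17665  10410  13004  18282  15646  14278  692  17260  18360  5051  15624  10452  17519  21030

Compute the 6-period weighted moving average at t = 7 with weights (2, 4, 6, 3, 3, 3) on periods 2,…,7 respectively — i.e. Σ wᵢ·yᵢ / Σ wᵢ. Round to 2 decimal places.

Weighted sum: 2·14958 + 4·10344 + 6·17665 + 3·10410 + 3·13004 + 3·18282 = 29916 + 41376 + 105990 + 31230 + 39012 + 54846 = 302370
Weight total: 2 + 4 + 6 + 3 + 3 + 3 = 21
WMA = 302370 / 21 = 14398.57

14398.57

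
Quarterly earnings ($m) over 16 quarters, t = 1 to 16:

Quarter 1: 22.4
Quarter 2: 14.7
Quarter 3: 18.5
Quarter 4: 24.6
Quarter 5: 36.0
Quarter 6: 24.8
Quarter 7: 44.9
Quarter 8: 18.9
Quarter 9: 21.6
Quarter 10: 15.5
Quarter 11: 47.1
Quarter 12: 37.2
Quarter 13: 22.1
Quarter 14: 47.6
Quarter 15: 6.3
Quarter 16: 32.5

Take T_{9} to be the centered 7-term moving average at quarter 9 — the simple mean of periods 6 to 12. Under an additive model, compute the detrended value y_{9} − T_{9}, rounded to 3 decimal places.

Trend T_9 = (24.8 + 44.9 + 18.9 + 21.6 + 15.5 + 47.1 + 37.2) / 7 = 210.0/7 = 30.00000
Detrended value: 21.6 − 30.00000 = -8.400

-8.400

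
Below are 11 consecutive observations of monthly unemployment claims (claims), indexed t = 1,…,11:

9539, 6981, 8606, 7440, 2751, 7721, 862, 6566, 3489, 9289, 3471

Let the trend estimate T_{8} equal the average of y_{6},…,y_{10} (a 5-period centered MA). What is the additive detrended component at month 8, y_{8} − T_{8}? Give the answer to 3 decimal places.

980.600

Trend T_8 = (7721 + 862 + 6566 + 3489 + 9289) / 5 = 27927/5 = 5585.40000
Detrended value: 6566 − 5585.40000 = 980.600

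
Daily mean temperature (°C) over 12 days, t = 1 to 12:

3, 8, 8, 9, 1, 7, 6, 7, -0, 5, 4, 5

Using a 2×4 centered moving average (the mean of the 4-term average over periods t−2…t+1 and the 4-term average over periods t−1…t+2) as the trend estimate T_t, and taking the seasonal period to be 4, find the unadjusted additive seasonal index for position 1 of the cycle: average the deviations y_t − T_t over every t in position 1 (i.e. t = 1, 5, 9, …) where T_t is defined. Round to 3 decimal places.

Season position 1 occurs at t = 5, 9 (where T_t is defined).
t=5: T_5 = 6.00000; y_5 − T_5 = 1 − 6.00000 = -5.00000
t=9: T_9 = 4.25000; y_9 − T_9 = -0 − 4.25000 = -4.25000
Mean deviation: (-5.00000 + -4.25000) / 2 = -4.625

-4.625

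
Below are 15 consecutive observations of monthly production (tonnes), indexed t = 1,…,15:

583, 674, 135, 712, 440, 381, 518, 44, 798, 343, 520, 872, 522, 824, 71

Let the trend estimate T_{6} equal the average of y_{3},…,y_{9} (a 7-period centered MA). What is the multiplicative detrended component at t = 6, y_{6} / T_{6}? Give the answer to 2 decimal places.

0.88

Trend T_6 = (135 + 712 + 440 + 381 + 518 + 44 + 798) / 7 = 3028/7 = 432.5714
Ratio to trend: 381 / 432.5714 = 0.88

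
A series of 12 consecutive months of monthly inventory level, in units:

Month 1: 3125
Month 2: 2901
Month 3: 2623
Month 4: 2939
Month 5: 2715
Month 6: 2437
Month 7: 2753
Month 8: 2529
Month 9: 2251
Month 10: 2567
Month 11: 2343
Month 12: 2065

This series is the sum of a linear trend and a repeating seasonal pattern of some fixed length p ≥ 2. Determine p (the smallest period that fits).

3

First differences y_{t+1} − y_t: -224, -278, 316, -224, -278, 316, -224, -278, …
The difference pattern repeats every 3 terms and not for any smaller step, so p = 3.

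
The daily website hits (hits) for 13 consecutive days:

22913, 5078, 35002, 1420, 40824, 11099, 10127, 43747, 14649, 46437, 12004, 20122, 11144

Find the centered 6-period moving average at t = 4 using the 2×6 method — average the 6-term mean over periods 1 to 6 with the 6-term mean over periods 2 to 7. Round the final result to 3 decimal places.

18323.833

Sum over 1–6: 22913 + 5078 + 35002 + 1420 + 40824 + 11099 = 116336
Sum over 2–7: 5078 + 35002 + 1420 + 40824 + 11099 + 10127 = 103550
CMA at t=4 = (116336 + 103550) / (2·6) = 219886 / 12 = 18323.833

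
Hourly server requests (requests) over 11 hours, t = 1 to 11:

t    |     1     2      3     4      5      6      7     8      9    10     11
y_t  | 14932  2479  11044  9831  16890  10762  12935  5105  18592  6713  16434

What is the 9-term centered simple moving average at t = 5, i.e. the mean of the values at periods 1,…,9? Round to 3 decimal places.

11396.667

Sum of periods 1–9: 14932 + 2479 + 11044 + 9831 + 16890 + 10762 + 12935 + 5105 + 18592 = 102570
Divide by 9: 102570 / 9 = 11396.667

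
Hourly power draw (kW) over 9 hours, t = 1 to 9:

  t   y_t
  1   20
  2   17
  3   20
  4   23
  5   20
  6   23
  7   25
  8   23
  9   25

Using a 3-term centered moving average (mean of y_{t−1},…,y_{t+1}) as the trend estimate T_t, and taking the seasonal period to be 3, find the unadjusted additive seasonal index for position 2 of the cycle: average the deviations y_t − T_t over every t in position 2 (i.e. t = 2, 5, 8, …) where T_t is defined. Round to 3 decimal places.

Season position 2 occurs at t = 2, 5, 8 (where T_t is defined).
t=2: T_2 = 19.00000; y_2 − T_2 = 17 − 19.00000 = -2.00000
t=5: T_5 = 22.00000; y_5 − T_5 = 20 − 22.00000 = -2.00000
t=8: T_8 = 24.33333; y_8 − T_8 = 23 − 24.33333 = -1.33333
Mean deviation: (-2.00000 + -2.00000 + -1.33333) / 3 = -1.778

-1.778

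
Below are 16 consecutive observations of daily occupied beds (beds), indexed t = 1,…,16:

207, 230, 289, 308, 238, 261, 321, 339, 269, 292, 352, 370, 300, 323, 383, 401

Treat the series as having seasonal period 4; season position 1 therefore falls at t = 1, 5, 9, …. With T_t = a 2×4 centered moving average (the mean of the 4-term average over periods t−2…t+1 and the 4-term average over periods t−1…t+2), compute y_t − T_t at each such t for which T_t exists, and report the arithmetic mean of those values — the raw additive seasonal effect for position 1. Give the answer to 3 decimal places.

Season position 1 occurs at t = 5, 9, 13 (where T_t is defined).
t=5: T_5 = 278.00000; y_5 − T_5 = 238 − 278.00000 = -40.00000
t=9: T_9 = 309.12500; y_9 − T_9 = 269 − 309.12500 = -40.12500
t=13: T_13 = 340.12500; y_13 − T_13 = 300 − 340.12500 = -40.12500
Mean deviation: (-40.00000 + -40.12500 + -40.12500) / 3 = -40.083

-40.083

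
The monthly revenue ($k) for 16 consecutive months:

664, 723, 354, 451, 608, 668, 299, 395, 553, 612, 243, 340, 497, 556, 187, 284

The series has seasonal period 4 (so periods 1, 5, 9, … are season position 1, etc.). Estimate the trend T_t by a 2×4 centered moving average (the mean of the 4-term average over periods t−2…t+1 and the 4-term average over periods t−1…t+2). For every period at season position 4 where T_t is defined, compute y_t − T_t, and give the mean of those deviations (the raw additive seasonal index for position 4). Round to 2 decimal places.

Season position 4 occurs at t = 4, 8, 12 (where T_t is defined).
t=4: T_4 = 527.1250; y_4 − T_4 = 451 − 527.1250 = -76.1250
t=8: T_8 = 471.7500; y_8 − T_8 = 395 − 471.7500 = -76.7500
t=12: T_12 = 416.0000; y_12 − T_12 = 340 − 416.0000 = -76.0000
Mean deviation: (-76.1250 + -76.7500 + -76.0000) / 3 = -76.29

-76.29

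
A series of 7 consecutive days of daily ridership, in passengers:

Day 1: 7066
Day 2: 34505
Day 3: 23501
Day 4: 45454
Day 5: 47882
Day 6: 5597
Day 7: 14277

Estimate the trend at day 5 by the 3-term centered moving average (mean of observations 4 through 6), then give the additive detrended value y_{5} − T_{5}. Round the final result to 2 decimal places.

14904.33

Trend T_5 = (45454 + 47882 + 5597) / 3 = 98933/3 = 32977.6667
Detrended value: 47882 − 32977.6667 = 14904.33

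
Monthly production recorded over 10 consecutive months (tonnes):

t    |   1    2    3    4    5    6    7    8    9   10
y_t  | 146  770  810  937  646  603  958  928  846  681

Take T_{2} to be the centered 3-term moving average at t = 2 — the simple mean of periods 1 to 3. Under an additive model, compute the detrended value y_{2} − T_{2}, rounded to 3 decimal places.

194.667

Trend T_2 = (146 + 770 + 810) / 3 = 1726/3 = 575.33333
Detrended value: 770 − 575.33333 = 194.667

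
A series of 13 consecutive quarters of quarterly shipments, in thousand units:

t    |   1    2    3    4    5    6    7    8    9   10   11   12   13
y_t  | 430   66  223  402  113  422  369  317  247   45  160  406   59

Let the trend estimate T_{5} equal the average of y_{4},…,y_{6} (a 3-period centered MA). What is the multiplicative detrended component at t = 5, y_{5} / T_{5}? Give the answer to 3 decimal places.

0.362

Trend T_5 = (402 + 113 + 422) / 3 = 937/3 = 312.33333
Ratio to trend: 113 / 312.33333 = 0.362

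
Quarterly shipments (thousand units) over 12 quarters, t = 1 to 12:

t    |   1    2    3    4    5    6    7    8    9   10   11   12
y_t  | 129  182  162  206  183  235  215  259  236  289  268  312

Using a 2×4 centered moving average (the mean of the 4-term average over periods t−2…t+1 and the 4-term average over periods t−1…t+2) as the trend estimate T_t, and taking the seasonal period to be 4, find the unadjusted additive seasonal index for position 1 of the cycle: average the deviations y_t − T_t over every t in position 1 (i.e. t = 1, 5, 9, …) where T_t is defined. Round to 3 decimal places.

Season position 1 occurs at t = 5, 9 (where T_t is defined).
t=5: T_5 = 203.12500; y_5 − T_5 = 183 − 203.12500 = -20.12500
t=9: T_9 = 256.37500; y_9 − T_9 = 236 − 256.37500 = -20.37500
Mean deviation: (-20.12500 + -20.37500) / 2 = -20.250

-20.250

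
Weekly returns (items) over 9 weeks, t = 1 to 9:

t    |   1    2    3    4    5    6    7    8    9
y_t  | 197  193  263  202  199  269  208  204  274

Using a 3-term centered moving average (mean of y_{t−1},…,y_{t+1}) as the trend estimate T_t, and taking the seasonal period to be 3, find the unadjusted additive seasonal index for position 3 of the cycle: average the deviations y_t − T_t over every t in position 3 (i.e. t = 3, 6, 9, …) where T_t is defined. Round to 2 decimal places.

43.67

Season position 3 occurs at t = 3, 6 (where T_t is defined).
t=3: T_3 = 219.3333; y_3 − T_3 = 263 − 219.3333 = 43.6667
t=6: T_6 = 225.3333; y_6 − T_6 = 269 − 225.3333 = 43.6667
Mean deviation: (43.6667 + 43.6667) / 2 = 43.67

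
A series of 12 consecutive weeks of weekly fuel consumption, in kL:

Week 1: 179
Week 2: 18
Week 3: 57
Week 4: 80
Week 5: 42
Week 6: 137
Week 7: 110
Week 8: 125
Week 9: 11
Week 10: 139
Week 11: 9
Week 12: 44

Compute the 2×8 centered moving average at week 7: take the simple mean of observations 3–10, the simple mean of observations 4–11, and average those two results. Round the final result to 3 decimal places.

84.625

Sum over 3–10: 57 + 80 + 42 + 137 + 110 + 125 + 11 + 139 = 701
Sum over 4–11: 80 + 42 + 137 + 110 + 125 + 11 + 139 + 9 = 653
CMA at t=7 = (701 + 653) / (2·8) = 1354 / 16 = 84.625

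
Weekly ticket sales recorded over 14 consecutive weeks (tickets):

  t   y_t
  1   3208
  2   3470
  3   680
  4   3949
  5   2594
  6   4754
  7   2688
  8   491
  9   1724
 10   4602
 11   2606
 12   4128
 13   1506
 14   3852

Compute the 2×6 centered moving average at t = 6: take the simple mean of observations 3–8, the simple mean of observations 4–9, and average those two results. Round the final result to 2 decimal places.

2613.00

Sum over 3–8: 680 + 3949 + 2594 + 4754 + 2688 + 491 = 15156
Sum over 4–9: 3949 + 2594 + 4754 + 2688 + 491 + 1724 = 16200
CMA at t=6 = (15156 + 16200) / (2·6) = 31356 / 12 = 2613.00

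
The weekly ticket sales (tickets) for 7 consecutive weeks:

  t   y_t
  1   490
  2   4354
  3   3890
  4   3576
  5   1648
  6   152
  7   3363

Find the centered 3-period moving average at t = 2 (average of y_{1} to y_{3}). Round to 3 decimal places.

2911.333

Sum of periods 1–3: 490 + 4354 + 3890 = 8734
Divide by 3: 8734 / 3 = 2911.333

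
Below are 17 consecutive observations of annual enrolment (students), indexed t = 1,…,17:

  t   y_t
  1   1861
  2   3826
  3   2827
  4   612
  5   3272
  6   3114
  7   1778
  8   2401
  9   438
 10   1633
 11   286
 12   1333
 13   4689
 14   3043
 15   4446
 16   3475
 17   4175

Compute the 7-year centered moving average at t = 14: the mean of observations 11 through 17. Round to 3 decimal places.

Sum of periods 11–17: 286 + 1333 + 4689 + 3043 + 4446 + 3475 + 4175 = 21447
Divide by 7: 21447 / 7 = 3063.857

3063.857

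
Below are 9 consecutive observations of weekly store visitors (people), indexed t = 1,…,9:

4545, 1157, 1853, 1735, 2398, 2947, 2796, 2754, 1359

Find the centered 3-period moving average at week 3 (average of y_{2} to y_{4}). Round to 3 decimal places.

Sum of periods 2–4: 1157 + 1853 + 1735 = 4745
Divide by 3: 4745 / 3 = 1581.667

1581.667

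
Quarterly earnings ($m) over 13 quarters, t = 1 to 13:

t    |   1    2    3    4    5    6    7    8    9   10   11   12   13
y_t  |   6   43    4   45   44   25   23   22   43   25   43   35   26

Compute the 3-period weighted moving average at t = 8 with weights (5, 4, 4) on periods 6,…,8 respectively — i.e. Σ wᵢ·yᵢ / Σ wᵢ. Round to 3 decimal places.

Weighted sum: 5·25 + 4·23 + 4·22 = 125 + 92 + 88 = 305
Weight total: 5 + 4 + 4 = 13
WMA = 305 / 13 = 23.462

23.462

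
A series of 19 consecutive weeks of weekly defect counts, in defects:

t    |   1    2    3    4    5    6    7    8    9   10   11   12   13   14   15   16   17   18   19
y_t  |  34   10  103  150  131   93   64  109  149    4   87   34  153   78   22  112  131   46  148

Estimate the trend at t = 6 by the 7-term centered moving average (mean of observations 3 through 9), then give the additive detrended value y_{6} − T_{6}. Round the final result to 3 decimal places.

Trend T_6 = (103 + 150 + 131 + 93 + 64 + 109 + 149) / 7 = 799/7 = 114.14286
Detrended value: 93 − 114.14286 = -21.143

-21.143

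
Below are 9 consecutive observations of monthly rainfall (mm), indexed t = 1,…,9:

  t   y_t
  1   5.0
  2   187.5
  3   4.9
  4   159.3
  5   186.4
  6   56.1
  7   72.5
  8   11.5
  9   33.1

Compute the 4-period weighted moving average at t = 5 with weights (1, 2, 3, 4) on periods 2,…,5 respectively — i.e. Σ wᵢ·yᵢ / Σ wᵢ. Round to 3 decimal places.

Weighted sum: 1·187.5 + 2·4.9 + 3·159.3 + 4·186.4 = 187.5 + 9.8 + 477.9 + 745.6 = 1420.8
Weight total: 1 + 2 + 3 + 4 = 10
WMA = 1420.8 / 10 = 142.080

142.080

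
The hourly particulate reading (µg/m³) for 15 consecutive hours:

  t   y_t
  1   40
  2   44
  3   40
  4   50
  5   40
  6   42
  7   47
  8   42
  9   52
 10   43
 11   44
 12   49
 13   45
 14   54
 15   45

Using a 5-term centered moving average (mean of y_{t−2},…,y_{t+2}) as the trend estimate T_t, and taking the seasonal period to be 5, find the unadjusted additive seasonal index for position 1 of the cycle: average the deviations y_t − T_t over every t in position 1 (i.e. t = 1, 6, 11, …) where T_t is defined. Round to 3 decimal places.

-2.400

Season position 1 occurs at t = 6, 11 (where T_t is defined).
t=6: T_6 = 44.20000; y_6 − T_6 = 42 − 44.20000 = -2.20000
t=11: T_11 = 46.60000; y_11 − T_11 = 44 − 46.60000 = -2.60000
Mean deviation: (-2.20000 + -2.60000) / 2 = -2.400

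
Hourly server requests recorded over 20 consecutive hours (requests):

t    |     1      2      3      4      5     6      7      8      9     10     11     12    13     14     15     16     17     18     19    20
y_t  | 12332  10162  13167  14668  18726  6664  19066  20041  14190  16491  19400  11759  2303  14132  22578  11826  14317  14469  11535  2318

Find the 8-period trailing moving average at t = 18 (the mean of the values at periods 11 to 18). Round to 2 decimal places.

Sum of periods 11–18: 19400 + 11759 + 2303 + 14132 + 22578 + 11826 + 14317 + 14469 = 110784
Divide by 8: 110784 / 8 = 13848.00

13848.00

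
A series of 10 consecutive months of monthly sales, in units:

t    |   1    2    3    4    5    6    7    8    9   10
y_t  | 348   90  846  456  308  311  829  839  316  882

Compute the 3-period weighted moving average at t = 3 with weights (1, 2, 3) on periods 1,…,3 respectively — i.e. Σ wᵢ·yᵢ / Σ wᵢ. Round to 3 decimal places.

511.000

Weighted sum: 1·348 + 2·90 + 3·846 = 348 + 180 + 2538 = 3066
Weight total: 1 + 2 + 3 = 6
WMA = 3066 / 6 = 511.000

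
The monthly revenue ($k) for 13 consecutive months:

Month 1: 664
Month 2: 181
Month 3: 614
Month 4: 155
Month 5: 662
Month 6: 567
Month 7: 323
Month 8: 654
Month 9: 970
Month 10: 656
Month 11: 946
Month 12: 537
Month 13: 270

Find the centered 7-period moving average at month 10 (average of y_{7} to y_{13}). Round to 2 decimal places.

Sum of periods 7–13: 323 + 654 + 970 + 656 + 946 + 537 + 270 = 4356
Divide by 7: 4356 / 7 = 622.29

622.29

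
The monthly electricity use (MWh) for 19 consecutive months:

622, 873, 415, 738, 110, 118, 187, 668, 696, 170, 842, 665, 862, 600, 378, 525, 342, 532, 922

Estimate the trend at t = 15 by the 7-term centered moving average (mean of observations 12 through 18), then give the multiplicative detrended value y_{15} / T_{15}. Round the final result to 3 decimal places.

Trend T_15 = (665 + 862 + 600 + 378 + 525 + 342 + 532) / 7 = 3904/7 = 557.71429
Ratio to trend: 378 / 557.71429 = 0.678

0.678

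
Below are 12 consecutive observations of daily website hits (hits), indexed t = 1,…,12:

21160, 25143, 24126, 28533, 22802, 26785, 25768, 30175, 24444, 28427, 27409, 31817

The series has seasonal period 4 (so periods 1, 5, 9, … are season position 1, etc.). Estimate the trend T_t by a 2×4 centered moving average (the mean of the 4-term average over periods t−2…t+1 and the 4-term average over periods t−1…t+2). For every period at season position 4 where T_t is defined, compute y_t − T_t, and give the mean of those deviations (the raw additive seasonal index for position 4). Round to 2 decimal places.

Season position 4 occurs at t = 4, 8 (where T_t is defined).
t=4: T_4 = 25356.2500; y_4 − T_4 = 28533 − 25356.2500 = 3176.7500
t=8: T_8 = 26998.2500; y_8 − T_8 = 30175 − 26998.2500 = 3176.7500
Mean deviation: (3176.7500 + 3176.7500) / 2 = 3176.75

3176.75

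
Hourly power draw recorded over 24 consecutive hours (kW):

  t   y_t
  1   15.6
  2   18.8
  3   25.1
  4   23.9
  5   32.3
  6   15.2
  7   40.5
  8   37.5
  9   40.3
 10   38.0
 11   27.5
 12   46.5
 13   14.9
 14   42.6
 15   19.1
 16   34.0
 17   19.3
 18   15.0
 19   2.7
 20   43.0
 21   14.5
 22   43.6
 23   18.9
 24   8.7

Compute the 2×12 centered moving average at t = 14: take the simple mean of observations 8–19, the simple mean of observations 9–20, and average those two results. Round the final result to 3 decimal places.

Sum over 8–19: 37.5 + 40.3 + 38.0 + 27.5 + 46.5 + 14.9 + 42.6 + 19.1 + 34.0 + 19.3 + 15.0 + 2.7 = 337.4
Sum over 9–20: 40.3 + 38.0 + 27.5 + 46.5 + 14.9 + 42.6 + 19.1 + 34.0 + 19.3 + 15.0 + 2.7 + 43.0 = 342.9
CMA at t=14 = (337.4 + 342.9) / (2·12) = 680.3 / 24 = 28.346

28.346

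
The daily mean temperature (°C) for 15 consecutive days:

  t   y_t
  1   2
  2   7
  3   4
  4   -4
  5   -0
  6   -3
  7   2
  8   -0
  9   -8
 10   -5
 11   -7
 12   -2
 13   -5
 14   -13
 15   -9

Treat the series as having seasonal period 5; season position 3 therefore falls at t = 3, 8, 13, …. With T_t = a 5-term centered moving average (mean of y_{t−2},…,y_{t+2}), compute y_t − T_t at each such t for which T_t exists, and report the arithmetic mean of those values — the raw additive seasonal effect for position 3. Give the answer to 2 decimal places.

2.40

Season position 3 occurs at t = 3, 8, 13 (where T_t is defined).
t=3: T_3 = 1.8000; y_3 − T_3 = 4 − 1.8000 = 2.2000
t=8: T_8 = -2.8000; y_8 − T_8 = -0 − -2.8000 = 2.8000
t=13: T_13 = -7.2000; y_13 − T_13 = -5 − -7.2000 = 2.2000
Mean deviation: (2.2000 + 2.8000 + 2.2000) / 3 = 2.40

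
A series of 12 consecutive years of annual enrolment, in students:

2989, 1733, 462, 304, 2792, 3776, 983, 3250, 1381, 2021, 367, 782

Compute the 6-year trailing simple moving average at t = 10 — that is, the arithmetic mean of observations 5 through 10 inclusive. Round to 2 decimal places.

2367.17

Sum of periods 5–10: 2792 + 3776 + 983 + 3250 + 1381 + 2021 = 14203
Divide by 6: 14203 / 6 = 2367.17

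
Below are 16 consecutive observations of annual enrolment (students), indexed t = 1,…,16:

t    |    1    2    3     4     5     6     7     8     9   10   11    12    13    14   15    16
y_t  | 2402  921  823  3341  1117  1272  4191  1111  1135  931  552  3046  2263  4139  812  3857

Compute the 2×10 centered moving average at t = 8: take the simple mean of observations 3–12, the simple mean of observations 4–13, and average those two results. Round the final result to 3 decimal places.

Sum over 3–12: 823 + 3341 + 1117 + 1272 + 4191 + 1111 + 1135 + 931 + 552 + 3046 = 17519
Sum over 4–13: 3341 + 1117 + 1272 + 4191 + 1111 + 1135 + 931 + 552 + 3046 + 2263 = 18959
CMA at t=8 = (17519 + 18959) / (2·10) = 36478 / 20 = 1823.900

1823.900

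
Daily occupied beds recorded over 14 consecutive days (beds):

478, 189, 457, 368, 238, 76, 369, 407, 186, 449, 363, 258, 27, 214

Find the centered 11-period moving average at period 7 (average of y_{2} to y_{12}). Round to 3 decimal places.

Sum of periods 2–12: 189 + 457 + 368 + 238 + 76 + 369 + 407 + 186 + 449 + 363 + 258 = 3360
Divide by 11: 3360 / 11 = 305.455

305.455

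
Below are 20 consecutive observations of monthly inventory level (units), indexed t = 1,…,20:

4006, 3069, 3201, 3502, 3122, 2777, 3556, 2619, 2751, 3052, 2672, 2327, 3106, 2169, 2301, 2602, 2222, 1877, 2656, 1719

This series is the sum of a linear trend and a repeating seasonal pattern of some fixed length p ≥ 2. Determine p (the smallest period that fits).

6

First differences y_{t+1} − y_t: -937, 132, 301, -380, -345, 779, -937, 132, 301, -380, -345, 779, -937, 132, …
The difference pattern repeats every 6 terms and not for any smaller step, so p = 6.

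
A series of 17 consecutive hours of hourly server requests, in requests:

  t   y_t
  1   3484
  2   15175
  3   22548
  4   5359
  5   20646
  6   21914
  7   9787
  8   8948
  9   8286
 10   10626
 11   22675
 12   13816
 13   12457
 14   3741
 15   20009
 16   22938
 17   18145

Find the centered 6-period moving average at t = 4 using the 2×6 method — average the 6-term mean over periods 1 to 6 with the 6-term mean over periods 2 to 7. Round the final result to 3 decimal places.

Sum over 1–6: 3484 + 15175 + 22548 + 5359 + 20646 + 21914 = 89126
Sum over 2–7: 15175 + 22548 + 5359 + 20646 + 21914 + 9787 = 95429
CMA at t=4 = (89126 + 95429) / (2·6) = 184555 / 12 = 15379.583

15379.583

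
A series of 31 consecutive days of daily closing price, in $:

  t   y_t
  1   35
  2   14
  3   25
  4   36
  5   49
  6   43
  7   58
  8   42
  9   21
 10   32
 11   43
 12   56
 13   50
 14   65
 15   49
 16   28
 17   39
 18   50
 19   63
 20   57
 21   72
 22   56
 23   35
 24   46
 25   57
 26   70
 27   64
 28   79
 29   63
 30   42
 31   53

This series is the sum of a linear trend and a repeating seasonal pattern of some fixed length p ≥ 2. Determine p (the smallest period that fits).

7

First differences y_{t+1} − y_t: -21, 11, 11, 13, -6, 15, -16, -21, 11, 11, 13, -6, 15, -16, -21, 11, …
The difference pattern repeats every 7 terms and not for any smaller step, so p = 7.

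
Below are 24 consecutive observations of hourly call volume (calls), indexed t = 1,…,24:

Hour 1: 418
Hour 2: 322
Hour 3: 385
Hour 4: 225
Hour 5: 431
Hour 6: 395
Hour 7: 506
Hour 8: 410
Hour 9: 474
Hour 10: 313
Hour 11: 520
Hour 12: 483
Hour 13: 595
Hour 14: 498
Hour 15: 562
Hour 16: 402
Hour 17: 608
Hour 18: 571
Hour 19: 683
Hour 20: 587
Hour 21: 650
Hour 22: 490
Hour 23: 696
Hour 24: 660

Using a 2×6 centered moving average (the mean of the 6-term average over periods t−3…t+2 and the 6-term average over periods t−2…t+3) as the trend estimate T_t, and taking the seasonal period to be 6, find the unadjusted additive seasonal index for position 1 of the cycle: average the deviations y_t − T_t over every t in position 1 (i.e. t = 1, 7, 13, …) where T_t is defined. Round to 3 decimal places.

Season position 1 occurs at t = 7, 13, 19 (where T_t is defined).
t=7: T_7 = 414.16667; y_7 − T_7 = 506 − 414.16667 = 91.83333
t=13: T_13 = 502.58333; y_13 − T_13 = 595 − 502.58333 = 92.41667
t=19: T_19 = 590.83333; y_19 − T_19 = 683 − 590.83333 = 92.16667
Mean deviation: (91.83333 + 92.41667 + 92.16667) / 3 = 92.139

92.139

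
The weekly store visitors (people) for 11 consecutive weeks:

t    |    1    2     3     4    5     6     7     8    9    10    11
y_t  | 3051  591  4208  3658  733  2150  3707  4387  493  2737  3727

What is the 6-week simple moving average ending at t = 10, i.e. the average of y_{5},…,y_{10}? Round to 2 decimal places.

2367.83

Sum of periods 5–10: 733 + 2150 + 3707 + 4387 + 493 + 2737 = 14207
Divide by 6: 14207 / 6 = 2367.83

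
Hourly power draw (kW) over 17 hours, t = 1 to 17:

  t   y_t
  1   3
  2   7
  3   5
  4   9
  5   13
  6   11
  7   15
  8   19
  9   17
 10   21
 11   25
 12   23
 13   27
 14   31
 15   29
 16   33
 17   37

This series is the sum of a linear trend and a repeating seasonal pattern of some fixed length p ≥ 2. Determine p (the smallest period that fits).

First differences y_{t+1} − y_t: 4, -2, 4, 4, -2, 4, 4, -2, …
The difference pattern repeats every 3 terms and not for any smaller step, so p = 3.

3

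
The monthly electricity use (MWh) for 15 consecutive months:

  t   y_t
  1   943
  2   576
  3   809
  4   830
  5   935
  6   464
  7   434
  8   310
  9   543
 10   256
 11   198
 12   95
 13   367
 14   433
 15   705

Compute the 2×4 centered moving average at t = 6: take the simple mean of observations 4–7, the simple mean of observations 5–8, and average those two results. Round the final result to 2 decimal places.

600.75

Sum over 4–7: 830 + 935 + 464 + 434 = 2663
Sum over 5–8: 935 + 464 + 434 + 310 = 2143
CMA at t=6 = (2663 + 2143) / (2·4) = 4806 / 8 = 600.75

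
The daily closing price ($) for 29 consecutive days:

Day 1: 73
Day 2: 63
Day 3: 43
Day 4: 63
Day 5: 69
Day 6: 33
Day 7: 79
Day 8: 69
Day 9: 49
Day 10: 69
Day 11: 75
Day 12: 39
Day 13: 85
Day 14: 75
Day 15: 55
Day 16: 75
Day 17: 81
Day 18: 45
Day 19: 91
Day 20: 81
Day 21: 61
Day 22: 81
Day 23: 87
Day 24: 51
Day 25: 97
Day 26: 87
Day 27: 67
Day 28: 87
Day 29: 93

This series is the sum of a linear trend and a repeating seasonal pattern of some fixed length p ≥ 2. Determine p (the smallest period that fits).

First differences y_{t+1} − y_t: -10, -20, 20, 6, -36, 46, -10, -20, 20, 6, -36, 46, -10, -20, …
The difference pattern repeats every 6 terms and not for any smaller step, so p = 6.

6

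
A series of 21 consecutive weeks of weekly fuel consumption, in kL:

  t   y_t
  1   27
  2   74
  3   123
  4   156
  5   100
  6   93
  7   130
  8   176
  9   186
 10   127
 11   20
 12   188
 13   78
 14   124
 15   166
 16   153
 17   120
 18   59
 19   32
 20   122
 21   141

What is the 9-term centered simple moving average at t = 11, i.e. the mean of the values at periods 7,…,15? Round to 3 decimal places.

Sum of periods 7–15: 130 + 176 + 186 + 127 + 20 + 188 + 78 + 124 + 166 = 1195
Divide by 9: 1195 / 9 = 132.778

132.778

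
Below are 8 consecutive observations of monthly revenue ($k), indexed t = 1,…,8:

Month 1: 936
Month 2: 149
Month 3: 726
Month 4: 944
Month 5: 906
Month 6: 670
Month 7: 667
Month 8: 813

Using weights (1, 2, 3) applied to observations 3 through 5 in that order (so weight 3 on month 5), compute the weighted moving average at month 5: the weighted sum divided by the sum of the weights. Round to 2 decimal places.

Weighted sum: 1·726 + 2·944 + 3·906 = 726 + 1888 + 2718 = 5332
Weight total: 1 + 2 + 3 = 6
WMA = 5332 / 6 = 888.67

888.67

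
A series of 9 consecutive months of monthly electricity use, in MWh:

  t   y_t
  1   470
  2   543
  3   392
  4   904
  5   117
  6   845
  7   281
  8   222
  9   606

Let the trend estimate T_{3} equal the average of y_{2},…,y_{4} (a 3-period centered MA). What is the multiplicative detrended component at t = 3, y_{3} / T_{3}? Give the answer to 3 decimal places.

Trend T_3 = (543 + 392 + 904) / 3 = 1839/3 = 613.00000
Ratio to trend: 392 / 613.00000 = 0.639

0.639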